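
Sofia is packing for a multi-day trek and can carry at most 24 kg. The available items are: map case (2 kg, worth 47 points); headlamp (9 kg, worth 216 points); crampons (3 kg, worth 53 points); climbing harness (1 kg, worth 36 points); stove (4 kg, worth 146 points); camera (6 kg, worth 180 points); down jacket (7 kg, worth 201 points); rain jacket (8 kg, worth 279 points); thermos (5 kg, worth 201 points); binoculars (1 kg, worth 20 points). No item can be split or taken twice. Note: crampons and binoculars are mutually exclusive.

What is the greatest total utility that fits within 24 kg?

842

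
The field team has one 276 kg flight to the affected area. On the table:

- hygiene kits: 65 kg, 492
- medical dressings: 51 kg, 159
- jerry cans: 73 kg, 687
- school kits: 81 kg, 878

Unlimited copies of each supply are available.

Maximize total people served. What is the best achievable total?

3×school kits uses 243 of the 276 kg and totals 2634.
That's the maximum — no swap from here does better than 2634.

2634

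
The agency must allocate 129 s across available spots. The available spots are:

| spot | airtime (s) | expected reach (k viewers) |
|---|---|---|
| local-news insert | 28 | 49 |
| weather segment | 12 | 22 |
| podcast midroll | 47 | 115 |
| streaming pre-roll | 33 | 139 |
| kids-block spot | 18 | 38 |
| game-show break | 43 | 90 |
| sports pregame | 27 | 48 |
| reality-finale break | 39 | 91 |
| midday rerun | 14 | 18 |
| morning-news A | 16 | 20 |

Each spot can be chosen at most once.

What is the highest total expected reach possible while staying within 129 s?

345

The ratio ordering already packs tightly: podcast midroll + streaming pre-roll + reality-finale break, 119 s, 345.
No other feasible combination exceeds 345.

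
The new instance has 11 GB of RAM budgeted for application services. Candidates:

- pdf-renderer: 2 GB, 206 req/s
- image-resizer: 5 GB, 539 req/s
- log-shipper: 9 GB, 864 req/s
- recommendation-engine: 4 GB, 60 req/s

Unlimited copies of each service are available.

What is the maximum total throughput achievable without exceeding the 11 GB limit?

Density check — image-resizer 107.80, pdf-renderer 103.00, log-shipper 96.00, recommendation-engine 15.00 are the best per GB.
Taking the top-ratio services first gives 2×image-resizer for 1078 (10 GB).
Replace image-resizer with 3×pdf-renderer: the trade gains 79 net, giving 1157 at 11 GB.
Nothing else within 11 GB beats 1157.

1157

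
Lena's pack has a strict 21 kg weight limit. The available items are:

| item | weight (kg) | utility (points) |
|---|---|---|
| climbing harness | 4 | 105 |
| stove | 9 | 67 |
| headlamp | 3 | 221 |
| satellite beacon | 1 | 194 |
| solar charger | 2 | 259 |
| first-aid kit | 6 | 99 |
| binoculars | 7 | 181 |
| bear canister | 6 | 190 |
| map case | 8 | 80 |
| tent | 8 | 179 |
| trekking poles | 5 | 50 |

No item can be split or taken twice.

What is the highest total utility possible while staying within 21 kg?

Taking the top-ratio items first gives climbing harness + headlamp + satellite beacon + solar charger + bear canister + trekking poles for 1019 (21 kg).
Dropping climbing harness and trekking poles frees 9 kg; slotting in binoculars (7 kg) lifts the total to 1045 at 19 kg.
The closest alternative, headlamp + satellite beacon + solar charger + bear canister + tent, reaches only 1043.

1045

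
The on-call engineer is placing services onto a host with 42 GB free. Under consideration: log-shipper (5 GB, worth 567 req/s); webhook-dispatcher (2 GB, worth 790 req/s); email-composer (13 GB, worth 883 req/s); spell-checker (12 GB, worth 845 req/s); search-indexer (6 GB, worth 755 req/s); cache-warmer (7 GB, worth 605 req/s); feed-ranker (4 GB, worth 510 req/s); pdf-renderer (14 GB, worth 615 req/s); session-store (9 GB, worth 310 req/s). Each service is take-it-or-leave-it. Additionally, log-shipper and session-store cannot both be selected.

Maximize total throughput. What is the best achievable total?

By throughput per GB: webhook-dispatcher 395.00, feed-ranker 127.50, search-indexer 125.83 lead.
Greedy by ratio would take log-shipper + webhook-dispatcher + spell-checker + search-indexer + cache-warmer + feed-ranker: 36 GB used, total 4072.
The 7 GB tied up in cache-warmer is better spent on email-composer — total rises to 4350 (42 GB).
The closest alternative, log-shipper + webhook-dispatcher + email-composer + search-indexer + cache-warmer + feed-ranker, reaches only 4110.

4350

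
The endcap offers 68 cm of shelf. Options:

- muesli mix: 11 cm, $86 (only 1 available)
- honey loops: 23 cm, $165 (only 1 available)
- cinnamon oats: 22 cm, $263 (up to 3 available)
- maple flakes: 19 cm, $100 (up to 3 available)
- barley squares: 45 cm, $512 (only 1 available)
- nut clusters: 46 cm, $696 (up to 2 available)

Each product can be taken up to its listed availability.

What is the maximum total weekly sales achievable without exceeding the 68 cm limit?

Density check — nut clusters 15.13, cinnamon oats 11.95, barley squares 11.38 are the best per cm.
Cinnamon oats + nut clusters uses 68 of the 68 cm and totals 959.
No other feasible combination exceeds 959.

959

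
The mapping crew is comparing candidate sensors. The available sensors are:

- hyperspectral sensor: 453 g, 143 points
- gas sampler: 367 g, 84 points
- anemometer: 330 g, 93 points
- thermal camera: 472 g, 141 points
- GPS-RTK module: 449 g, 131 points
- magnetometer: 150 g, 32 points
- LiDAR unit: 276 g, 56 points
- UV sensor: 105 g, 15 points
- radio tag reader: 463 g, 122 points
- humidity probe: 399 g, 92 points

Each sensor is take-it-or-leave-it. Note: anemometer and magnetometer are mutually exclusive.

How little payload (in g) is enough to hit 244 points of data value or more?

888

Look for the lowest-payload combination reaching 244.
Taking hyperspectral sensor + anemometer + UV sensor gives 251 (≥ 244) for 888 g.
Any bundle with less than 888 g falls short of 244.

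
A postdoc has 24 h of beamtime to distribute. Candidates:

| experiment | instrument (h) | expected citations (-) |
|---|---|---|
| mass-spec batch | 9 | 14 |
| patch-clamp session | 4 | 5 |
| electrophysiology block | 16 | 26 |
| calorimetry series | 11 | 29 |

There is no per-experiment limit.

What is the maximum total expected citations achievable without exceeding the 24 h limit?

58

2×calorimetry series uses 22 of the 24 h and totals 58.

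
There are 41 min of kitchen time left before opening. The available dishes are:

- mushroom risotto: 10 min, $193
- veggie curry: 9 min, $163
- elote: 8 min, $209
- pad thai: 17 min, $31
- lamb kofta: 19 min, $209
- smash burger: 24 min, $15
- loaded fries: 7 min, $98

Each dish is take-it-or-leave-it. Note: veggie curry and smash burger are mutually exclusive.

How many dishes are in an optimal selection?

4

The maximum profit within 41 min is 663.
One optimal bundle: mushroom risotto + veggie curry + elote + loaded fries (34 min).
All optima have 4 dishes.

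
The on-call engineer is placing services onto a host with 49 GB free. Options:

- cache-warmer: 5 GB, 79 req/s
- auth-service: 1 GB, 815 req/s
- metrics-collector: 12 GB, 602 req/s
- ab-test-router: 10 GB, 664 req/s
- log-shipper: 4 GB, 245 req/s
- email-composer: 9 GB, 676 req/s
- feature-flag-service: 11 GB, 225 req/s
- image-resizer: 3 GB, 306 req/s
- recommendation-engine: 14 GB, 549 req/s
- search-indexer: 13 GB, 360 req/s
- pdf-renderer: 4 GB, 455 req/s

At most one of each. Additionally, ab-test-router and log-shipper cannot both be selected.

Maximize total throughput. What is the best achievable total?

3648

Auth-service + metrics-collector + log-shipper + email-composer + image-resizer + recommendation-engine + pdf-renderer uses 47 of the 49 GB and totals 3648.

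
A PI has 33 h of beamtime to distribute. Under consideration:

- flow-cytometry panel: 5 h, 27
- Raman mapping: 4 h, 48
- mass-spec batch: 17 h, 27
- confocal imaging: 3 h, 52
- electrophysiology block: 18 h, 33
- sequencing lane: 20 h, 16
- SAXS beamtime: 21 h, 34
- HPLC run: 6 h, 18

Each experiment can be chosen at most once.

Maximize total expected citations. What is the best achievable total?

161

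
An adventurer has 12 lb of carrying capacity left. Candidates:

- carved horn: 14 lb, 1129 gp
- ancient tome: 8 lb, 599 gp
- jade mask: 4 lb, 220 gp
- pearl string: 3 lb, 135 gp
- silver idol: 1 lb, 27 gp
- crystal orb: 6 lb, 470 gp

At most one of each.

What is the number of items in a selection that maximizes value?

Best achievable value is 819.
ancient tome + jade mask hits 819 at 12 lb.
All optima have 2 items.

2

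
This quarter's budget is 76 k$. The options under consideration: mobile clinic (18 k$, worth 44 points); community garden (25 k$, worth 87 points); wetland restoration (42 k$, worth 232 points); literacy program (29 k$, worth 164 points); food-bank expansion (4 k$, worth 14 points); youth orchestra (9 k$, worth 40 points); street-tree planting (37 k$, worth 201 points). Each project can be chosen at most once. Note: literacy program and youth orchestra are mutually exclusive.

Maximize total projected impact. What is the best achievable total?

410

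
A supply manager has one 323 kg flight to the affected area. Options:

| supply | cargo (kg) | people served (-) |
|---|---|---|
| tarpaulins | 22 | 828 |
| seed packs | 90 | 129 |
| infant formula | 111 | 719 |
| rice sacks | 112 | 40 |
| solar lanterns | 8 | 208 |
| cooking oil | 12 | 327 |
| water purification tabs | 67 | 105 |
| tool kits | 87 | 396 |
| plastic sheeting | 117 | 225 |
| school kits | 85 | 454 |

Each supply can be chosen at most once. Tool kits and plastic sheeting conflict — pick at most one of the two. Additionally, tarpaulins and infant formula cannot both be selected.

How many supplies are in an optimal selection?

6

Optimal total is 2342.
For example tarpaulins + seed packs + solar lanterns + cooking oil + tool kits + school kits achieves it, using 304 kg.
All optima have 6 supplies.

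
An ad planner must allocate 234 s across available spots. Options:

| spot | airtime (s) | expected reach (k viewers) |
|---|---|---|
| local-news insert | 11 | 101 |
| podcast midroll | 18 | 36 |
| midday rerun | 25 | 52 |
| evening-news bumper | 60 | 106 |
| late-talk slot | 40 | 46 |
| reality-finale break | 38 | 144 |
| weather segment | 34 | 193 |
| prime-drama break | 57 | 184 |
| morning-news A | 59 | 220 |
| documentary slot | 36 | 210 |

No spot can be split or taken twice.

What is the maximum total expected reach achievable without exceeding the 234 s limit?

960

By expected reach per s: local-news insert 9.18, documentary slot 5.83, weather segment 5.68, reality-finale break 3.79 lead.
Greedy by ratio would take local-news insert + podcast midroll + midday rerun + reality-finale break + weather segment + morning-news A + documentary slot: 221 s used, total 956.
Replace podcast midroll and reality-finale break with prime-drama break: the trade gains 4 net, giving 960 at 222 s.
Every other selection either busts 234 s or fails to beat 960.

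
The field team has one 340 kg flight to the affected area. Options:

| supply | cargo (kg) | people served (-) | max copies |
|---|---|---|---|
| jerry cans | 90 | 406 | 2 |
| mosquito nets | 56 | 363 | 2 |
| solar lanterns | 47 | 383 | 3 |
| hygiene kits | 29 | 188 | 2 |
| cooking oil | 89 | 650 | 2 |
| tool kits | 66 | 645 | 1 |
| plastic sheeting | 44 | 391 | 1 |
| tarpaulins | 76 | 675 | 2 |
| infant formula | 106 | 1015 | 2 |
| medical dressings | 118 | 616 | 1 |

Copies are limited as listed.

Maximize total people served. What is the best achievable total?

3109

Density check — tool kits 9.77, infant formula 9.58, plastic sheeting 8.89, tarpaulins 8.88 are the best per kg.
A density-first pass picks tool kits + plastic sheeting + 2×infant formula — 3066 at 322 kg.
Replace infant formula with solar lanterns + tarpaulins: the trade gains 43 net, giving 3109 at 339 kg.
The spare 1 kg is too small for any remaining supply, and no exchange beats 3109.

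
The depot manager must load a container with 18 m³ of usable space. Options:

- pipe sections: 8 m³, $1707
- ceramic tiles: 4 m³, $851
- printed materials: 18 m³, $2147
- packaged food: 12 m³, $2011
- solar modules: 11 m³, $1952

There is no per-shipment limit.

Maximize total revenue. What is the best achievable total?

2×pipe sections uses 16 of the 18 m³ and totals 3414.
No other feasible combination exceeds 3414.

3414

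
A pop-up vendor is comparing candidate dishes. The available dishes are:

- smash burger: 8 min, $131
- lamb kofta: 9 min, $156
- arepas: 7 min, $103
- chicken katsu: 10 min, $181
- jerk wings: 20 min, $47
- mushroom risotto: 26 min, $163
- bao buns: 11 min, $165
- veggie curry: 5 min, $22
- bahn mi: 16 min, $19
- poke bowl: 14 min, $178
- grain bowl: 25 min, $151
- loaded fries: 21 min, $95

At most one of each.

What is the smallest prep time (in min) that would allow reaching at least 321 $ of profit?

19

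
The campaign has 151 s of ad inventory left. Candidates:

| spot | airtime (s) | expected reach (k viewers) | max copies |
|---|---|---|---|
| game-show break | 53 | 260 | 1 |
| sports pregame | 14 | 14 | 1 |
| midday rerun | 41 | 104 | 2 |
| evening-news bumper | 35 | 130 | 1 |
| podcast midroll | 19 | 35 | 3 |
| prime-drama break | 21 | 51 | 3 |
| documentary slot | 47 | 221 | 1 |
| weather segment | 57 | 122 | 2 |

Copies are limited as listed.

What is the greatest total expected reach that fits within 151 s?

Best packing: game-show break + sports pregame + evening-news bumper + documentary slot — 149 s, 625 total.

625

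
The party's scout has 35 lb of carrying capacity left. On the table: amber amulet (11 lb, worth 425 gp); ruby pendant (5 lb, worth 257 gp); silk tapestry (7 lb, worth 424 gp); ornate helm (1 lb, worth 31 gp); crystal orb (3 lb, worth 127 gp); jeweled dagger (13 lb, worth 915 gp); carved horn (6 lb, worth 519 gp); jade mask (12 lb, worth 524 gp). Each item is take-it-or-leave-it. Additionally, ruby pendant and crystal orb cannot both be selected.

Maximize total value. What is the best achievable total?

Taking ruby pendant + silk tapestry + ornate helm + jeweled dagger + carved horn: 32 lb used, 2146 in value.

2146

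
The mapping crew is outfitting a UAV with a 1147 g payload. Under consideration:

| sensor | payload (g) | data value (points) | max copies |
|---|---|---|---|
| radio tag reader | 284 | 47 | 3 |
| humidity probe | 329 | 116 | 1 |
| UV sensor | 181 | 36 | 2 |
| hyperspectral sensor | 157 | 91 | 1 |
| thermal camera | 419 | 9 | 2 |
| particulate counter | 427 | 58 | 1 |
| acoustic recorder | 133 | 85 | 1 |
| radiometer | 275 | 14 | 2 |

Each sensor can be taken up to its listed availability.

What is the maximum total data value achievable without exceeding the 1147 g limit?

375

By data value per g: acoustic recorder 0.64, hyperspectral sensor 0.58, humidity probe 0.35, UV sensor 0.20 lead.
Greedy by ratio would take humidity probe + 2×UV sensor + hyperspectral sensor + acoustic recorder: 981 g used, total 364.
Replace UV sensor with radio tag reader: the trade gains 11 net, giving 375 at 1084 g.
Nothing else within 1147 g beats 375.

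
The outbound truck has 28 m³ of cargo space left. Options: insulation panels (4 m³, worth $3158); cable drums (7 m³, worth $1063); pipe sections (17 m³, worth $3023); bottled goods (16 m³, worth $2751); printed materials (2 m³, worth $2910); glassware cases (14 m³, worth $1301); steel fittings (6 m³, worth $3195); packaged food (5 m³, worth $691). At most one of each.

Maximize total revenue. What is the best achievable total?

12014

Insulation panels + bottled goods + printed materials + steel fittings uses 28 of the 28 m³ and totals 12014.
No other feasible combination exceeds 12014.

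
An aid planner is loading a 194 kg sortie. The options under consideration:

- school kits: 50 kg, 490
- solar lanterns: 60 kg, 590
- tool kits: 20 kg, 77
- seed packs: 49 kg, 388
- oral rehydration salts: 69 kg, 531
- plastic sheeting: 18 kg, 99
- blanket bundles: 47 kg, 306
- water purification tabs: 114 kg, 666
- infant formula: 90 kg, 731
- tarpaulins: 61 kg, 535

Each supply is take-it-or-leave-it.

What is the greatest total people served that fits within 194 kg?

Density check — solar lanterns 9.83, school kits 9.80, tarpaulins 8.77 are the best per kg.
Best packing: school kits + solar lanterns + plastic sheeting + tarpaulins — 189 kg, 1714 total.
Nothing else within 194 kg beats 1714.

1714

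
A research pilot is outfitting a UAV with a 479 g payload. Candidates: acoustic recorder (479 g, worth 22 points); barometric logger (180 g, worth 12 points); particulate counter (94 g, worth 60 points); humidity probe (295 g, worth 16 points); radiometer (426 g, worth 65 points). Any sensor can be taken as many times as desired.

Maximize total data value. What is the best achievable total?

300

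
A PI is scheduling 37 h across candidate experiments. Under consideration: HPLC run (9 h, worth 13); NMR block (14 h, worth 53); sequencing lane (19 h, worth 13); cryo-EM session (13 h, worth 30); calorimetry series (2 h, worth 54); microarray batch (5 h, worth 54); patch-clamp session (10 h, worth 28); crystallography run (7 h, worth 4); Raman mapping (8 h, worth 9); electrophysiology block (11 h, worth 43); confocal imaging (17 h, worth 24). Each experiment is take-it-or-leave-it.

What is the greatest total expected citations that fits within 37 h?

204

Taking NMR block + calorimetry series + microarray batch + electrophysiology block: 32 h used, 204 in expected citations.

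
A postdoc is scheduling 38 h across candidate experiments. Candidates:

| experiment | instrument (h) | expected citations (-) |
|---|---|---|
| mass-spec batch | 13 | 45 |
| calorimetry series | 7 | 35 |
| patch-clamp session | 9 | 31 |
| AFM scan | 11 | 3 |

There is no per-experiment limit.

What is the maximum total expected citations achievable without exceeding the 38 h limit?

5×calorimetry series uses 35 of the 38 h and totals 175.
Every other selection either busts 38 h or fails to beat 175.

175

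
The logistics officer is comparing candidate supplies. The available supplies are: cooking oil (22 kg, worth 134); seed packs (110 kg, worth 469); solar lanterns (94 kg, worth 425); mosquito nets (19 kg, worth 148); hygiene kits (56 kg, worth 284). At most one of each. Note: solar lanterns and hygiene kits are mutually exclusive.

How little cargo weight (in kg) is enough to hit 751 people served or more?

Look for the lowest-cargo combination reaching 751.
cooking oil + seed packs + mosquito nets: 751 people served at 151 kg.
Any bundle with less than 151 kg falls short of 751.

151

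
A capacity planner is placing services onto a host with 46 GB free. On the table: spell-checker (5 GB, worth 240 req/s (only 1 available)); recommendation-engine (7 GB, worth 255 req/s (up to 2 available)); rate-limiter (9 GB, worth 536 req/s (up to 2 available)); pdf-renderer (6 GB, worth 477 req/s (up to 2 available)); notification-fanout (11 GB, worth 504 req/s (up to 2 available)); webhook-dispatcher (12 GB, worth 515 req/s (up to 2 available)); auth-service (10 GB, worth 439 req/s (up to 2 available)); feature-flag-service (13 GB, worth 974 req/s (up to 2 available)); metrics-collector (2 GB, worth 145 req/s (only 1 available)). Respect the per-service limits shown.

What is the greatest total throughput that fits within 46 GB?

3287

The ratio ordering already packs tightly: spell-checker + 2×pdf-renderer + 2×feature-flag-service + metrics-collector, 45 GB, 3287.
The spare 1 GB is too small for any remaining service, and no exchange beats 3287.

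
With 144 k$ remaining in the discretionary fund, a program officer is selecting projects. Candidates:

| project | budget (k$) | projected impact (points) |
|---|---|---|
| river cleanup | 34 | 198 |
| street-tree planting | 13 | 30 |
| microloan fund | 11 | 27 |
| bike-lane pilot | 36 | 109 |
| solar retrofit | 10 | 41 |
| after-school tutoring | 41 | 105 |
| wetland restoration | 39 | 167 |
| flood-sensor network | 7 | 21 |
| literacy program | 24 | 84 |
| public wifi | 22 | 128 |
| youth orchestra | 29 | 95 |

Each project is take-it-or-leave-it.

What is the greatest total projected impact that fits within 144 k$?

Ranking by ratio (projected impact/k$): river cleanup 5.82, public wifi 5.82, wetland restoration 4.28.
A density-first pass picks river cleanup + solar retrofit + wetland restoration + flood-sensor network + literacy program + public wifi — 639 at 136 k$.
Replace literacy program with youth orchestra: the trade gains 11 net, giving 650 at 141 k$.
The spare 3 k$ is too small for any remaining project, and no exchange beats 650.

650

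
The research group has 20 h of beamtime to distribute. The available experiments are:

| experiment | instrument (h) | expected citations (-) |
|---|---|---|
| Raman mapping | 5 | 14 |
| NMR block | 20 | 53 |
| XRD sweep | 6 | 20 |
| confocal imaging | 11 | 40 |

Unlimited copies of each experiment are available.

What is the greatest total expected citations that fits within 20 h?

60

Best packing: 3×XRD sweep — 18 h, 60 total.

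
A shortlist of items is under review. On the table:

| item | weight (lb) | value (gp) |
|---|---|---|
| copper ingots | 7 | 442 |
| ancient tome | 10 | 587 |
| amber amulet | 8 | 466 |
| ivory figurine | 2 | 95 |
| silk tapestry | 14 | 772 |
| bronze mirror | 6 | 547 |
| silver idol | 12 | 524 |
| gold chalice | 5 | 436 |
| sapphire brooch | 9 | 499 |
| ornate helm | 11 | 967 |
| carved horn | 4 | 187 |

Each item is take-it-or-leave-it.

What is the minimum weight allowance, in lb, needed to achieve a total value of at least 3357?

46

Minimise lb subject to total value ≥ 3357.
copper ingots + amber amulet + bronze mirror + gold chalice + sapphire brooch + ornate helm reaches 3357 using 46 lb.
Any bundle with less than 46 lb falls short of 3357.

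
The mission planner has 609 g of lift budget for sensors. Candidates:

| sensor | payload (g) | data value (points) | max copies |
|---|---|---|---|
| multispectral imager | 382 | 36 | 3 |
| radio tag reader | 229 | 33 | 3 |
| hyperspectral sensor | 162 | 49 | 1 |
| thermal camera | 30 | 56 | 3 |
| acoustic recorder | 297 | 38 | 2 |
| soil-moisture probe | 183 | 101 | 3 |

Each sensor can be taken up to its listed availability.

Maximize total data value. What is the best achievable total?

Density check — thermal camera 1.87, soil-moisture probe 0.55, hyperspectral sensor 0.30 are the best per g.
Greedy by ratio would take 3×thermal camera + 2×soil-moisture probe: 456 g used, total 370.
The 30 g tied up in thermal camera is better spent on soil-moisture probe — total rises to 415 (609 g).
Nothing else within 609 g beats 415.

415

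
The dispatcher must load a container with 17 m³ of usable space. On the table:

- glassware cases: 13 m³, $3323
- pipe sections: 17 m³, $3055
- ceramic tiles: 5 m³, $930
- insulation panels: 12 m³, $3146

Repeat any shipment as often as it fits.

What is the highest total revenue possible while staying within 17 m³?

4076

Ranking by ratio (revenue/m³): insulation panels 262.17, glassware cases 255.62, ceramic tiles 186.00, pipe sections 179.71.
The ratio ordering already packs tightly: ceramic tiles + insulation panels, 17 m³, 4076.
No other feasible combination exceeds 4076.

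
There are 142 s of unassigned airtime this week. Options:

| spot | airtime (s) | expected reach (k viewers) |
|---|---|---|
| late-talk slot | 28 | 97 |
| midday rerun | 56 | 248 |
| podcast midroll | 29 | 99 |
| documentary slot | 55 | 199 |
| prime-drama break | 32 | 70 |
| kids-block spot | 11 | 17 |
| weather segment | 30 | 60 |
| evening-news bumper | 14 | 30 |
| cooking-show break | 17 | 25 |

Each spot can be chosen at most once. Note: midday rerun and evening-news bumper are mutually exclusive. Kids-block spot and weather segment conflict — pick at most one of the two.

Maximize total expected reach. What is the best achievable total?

546

A density-first pass picks late-talk slot + midday rerun + documentary slot — 544 at 139 s.
The 28 s tied up in late-talk slot is better spent on podcast midroll — total rises to 546 (140 s).
The closest alternative, late-talk slot + midday rerun + documentary slot, reaches only 544.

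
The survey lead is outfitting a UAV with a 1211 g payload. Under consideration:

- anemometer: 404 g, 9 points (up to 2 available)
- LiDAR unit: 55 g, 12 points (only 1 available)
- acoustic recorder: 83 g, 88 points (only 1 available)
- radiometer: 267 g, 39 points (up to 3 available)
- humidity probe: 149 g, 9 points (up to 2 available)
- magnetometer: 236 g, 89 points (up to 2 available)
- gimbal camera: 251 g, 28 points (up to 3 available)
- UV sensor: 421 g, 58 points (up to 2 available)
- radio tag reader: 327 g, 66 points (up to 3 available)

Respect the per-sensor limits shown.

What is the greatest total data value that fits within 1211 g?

398

A density-first pass picks LiDAR unit + acoustic recorder + radiometer + 2×magnetometer + radio tag reader — 383 at 1204 g.
Dropping LiDAR unit and radiometer frees 322 g; slotting in radio tag reader (327 g) lifts the total to 398 at 1209 g.
Nothing else within 1211 g beats 398.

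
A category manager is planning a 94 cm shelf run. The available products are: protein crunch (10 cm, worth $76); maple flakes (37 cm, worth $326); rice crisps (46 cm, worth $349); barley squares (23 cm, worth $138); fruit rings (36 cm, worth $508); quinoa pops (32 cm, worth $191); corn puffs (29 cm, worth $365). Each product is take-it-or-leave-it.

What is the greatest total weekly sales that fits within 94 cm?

By weekly sales per cm: fruit rings 14.11, corn puffs 12.59, maple flakes 8.81, protein crunch 7.60 lead.
The ratio heuristic lands on protein crunch + fruit rings + corn puffs (949) but leaves 19 cm idle.
Dropping protein crunch frees 10 cm; slotting in barley squares (23 cm) lifts the total to 1011 at 88 cm.
The closest alternative, protein crunch + fruit rings + corn puffs, reaches only 949.

1011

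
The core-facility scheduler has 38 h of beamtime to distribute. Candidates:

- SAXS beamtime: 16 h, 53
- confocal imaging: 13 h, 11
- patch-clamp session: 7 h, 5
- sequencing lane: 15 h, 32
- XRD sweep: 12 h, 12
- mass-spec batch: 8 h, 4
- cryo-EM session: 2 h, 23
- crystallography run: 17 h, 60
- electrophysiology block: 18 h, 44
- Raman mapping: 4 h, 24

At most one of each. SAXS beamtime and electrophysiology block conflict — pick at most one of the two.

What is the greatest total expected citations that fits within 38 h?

139

Sequencing lane + cryo-EM session + crystallography run + Raman mapping uses 38 of the 38 h and totals 139.
Runner-up SAXS beamtime + crystallography run + Raman mapping tops out at 137.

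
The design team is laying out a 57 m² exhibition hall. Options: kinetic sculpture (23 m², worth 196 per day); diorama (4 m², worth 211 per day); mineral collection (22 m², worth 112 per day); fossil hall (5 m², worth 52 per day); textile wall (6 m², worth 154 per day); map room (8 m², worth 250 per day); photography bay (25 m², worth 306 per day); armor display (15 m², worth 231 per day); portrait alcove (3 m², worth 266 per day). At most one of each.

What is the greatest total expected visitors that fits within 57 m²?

1264

Taking the top-ratio exhibits first gives diorama + fossil hall + textile wall + map room + armor display + portrait alcove for 1164 (41 m²).
Dropping fossil hall and textile wall frees 11 m²; slotting in photography bay (25 m²) lifts the total to 1264 at 55 m².
The closest alternative, diorama + fossil hall + textile wall + map room + photography bay + portrait alcove, reaches only 1239.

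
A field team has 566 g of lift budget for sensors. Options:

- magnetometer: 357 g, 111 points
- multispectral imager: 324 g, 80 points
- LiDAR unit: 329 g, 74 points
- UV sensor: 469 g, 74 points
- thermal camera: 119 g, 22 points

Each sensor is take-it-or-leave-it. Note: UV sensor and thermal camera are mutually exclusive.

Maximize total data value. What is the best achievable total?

Best packing: magnetometer + thermal camera — 476 g, 133 total.

133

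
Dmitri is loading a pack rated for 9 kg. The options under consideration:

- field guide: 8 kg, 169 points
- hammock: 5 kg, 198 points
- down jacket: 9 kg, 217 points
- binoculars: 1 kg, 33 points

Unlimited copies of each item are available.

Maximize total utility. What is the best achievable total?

330

Taking hammock + 4×binoculars: 9 kg used, 330 in utility.
That's the maximum — no swap from here does better than 330.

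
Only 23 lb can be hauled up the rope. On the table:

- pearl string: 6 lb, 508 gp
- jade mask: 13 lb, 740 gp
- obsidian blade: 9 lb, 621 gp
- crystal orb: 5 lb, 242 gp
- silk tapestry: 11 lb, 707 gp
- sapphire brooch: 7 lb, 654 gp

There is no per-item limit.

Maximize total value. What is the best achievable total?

1962

3×sapphire brooch uses 21 of the 23 lb and totals 1962.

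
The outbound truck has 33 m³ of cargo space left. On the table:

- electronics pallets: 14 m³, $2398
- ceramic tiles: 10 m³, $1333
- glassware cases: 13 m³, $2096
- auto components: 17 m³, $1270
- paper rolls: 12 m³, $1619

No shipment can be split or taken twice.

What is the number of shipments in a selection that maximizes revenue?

2

The maximum revenue within 33 m³ is 4494.
electronics pallets + glassware cases hits 4494 at 27 m³.
Any selection reaching 4494 contains exactly 2 shipments.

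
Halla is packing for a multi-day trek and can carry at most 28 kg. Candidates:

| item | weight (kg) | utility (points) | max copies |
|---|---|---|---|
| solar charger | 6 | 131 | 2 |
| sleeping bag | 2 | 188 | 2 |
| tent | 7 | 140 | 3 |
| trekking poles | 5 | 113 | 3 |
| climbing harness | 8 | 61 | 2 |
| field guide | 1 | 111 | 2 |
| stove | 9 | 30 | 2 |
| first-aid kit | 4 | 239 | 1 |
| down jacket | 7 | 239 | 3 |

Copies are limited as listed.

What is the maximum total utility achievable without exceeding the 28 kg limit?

Density check — field guide 111.00, sleeping bag 94.00, first-aid kit 59.75, down jacket 34.14 are the best per kg.
Taking the top-ratio items first gives 2×sleeping bag + 2×field guide + first-aid kit + 2×down jacket for 1315 (24 kg).
Replace down jacket with solar charger + trekking poles: the trade gains 5 net, giving 1320 at 28 kg.
That's the maximum — no swap from here does better than 1320.

1320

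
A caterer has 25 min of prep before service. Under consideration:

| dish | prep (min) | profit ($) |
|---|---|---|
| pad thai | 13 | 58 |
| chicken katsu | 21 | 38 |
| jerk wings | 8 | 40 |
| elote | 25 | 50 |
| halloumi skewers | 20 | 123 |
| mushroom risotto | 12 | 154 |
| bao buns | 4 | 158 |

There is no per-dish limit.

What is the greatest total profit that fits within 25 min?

Best packing: 6×bao buns — 24 min, 948 total.
That's the maximum — no swap from here does better than 948.

948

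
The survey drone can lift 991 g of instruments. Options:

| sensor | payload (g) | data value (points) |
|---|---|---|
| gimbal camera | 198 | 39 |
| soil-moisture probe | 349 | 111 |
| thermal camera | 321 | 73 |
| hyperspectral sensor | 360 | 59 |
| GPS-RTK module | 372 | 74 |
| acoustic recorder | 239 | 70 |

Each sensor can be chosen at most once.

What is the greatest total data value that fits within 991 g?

255

A density-first pass picks soil-moisture probe + thermal camera + acoustic recorder — 254 at 909 g.
Dropping thermal camera frees 321 g; slotting in GPS-RTK module (372 g) lifts the total to 255 at 960 g.
The spare 31 g is too small for any remaining sensor, and no exchange beats 255.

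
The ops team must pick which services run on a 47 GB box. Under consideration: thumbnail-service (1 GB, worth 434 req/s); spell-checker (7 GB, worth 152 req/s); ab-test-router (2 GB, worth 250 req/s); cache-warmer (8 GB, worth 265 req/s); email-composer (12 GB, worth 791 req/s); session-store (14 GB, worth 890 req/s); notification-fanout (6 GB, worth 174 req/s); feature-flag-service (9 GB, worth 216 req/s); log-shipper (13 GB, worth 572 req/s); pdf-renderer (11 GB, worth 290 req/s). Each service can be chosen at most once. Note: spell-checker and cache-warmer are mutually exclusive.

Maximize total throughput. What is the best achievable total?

Taking thumbnail-service + ab-test-router + email-composer + session-store + log-shipper: 42 GB used, 2937 in throughput.
Runner-up thumbnail-service + email-composer + session-store + notification-fanout + log-shipper tops out at 2861.

2937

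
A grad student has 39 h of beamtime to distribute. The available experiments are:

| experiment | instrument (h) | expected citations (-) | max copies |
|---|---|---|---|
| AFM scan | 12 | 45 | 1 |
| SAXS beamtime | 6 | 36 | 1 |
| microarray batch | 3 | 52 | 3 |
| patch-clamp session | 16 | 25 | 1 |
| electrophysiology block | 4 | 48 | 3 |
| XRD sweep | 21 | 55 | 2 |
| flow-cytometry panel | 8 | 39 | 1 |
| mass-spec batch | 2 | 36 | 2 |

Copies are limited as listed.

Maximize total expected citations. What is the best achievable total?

Best packing: SAXS beamtime + 3×microarray batch + 3×electrophysiology block + flow-cytometry panel + 2×mass-spec batch — 39 h, 447 total.
Every other selection either busts 39 h or exceeds an availability limit or fails to beat 447.

447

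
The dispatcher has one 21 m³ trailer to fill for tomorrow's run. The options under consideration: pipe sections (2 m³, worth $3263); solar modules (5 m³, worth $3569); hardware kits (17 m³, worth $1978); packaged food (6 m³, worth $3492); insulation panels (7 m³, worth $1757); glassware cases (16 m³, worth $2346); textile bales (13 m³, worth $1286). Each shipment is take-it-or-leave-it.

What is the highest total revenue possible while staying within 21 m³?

By revenue per m³: pipe sections 1631.50, solar modules 713.80, packaged food 582.00, insulation panels 251.00 lead.
Best packing: pipe sections + solar modules + packaged food + insulation panels — 20 m³, 12081 total.

12081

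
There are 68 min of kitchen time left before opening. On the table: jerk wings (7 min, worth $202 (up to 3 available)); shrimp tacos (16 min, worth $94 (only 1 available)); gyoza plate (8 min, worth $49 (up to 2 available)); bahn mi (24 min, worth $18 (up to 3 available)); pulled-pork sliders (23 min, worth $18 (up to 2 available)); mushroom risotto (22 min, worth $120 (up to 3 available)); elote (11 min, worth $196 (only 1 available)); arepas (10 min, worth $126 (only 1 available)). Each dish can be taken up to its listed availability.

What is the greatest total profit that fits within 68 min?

1071

Ranking by ratio (profit/min): jerk wings 28.86, elote 17.82, arepas 12.60, gyoza plate 6.12.
Taking the top-ratio dishes first gives 3×jerk wings + 2×gyoza plate + elote + arepas for 1026 (58 min).
The 8 min tied up in gyoza plate is better spent on shrimp tacos — total rises to 1071 (66 min).
No other feasible combination exceeds 1071.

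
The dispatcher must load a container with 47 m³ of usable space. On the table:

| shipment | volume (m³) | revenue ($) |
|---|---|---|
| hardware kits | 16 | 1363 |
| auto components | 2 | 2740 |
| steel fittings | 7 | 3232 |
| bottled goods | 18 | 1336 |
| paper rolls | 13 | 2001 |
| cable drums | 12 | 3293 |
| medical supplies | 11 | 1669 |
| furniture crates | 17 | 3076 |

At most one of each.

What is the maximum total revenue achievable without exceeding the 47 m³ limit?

By revenue per m³: auto components 1370.00, steel fittings 461.71, cable drums 274.42 lead.
Taking the top-ratio shipments first gives auto components + steel fittings + cable drums + furniture crates for 12341 (38 m³).
Dropping furniture crates frees 17 m³; slotting in paper rolls + medical supplies (24 m³) lifts the total to 12935 at 45 m³.
An exhaustive check of the 256 subsets confirms 12935.

12935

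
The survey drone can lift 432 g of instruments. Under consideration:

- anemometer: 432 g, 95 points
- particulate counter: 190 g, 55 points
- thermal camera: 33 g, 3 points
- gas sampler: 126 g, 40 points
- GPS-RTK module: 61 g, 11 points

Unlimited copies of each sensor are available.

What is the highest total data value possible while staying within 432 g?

123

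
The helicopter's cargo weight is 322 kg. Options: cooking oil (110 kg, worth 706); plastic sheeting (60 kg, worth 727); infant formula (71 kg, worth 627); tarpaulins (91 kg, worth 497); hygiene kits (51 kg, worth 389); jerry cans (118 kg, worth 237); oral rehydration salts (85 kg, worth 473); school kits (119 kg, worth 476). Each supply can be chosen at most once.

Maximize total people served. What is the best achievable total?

Best packing: cooking oil + plastic sheeting + infant formula + hygiene kits — 292 kg, 2449 total.

2449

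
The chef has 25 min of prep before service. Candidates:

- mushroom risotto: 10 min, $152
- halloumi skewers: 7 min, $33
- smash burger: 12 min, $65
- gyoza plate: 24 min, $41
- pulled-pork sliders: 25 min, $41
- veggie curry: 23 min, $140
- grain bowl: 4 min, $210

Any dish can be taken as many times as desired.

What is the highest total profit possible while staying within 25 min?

By profit per min: grain bowl 52.50, mushroom risotto 15.20, veggie curry 6.09 lead.
Best packing: 6×grain bowl — 24 min, 1260 total.
Nothing else within 25 min beats 1260.

1260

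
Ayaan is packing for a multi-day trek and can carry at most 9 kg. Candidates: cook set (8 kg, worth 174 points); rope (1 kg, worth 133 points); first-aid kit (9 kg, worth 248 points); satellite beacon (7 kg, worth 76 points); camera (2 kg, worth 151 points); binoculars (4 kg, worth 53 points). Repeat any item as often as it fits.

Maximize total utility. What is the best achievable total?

Ranking by ratio (utility/kg): rope 133.00, camera 75.50, first-aid kit 27.56, cook set 21.75.
Best packing: 9×rope — 9 kg, 1197 total.

1197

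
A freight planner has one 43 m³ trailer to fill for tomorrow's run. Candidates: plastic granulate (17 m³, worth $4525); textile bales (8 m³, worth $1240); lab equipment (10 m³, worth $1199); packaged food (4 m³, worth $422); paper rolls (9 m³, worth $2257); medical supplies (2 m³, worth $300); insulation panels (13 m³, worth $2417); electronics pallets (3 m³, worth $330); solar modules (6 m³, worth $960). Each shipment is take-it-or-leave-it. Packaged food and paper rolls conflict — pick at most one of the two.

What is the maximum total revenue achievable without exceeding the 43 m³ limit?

A density-first pass picks plastic granulate + paper rolls + medical supplies + insulation panels — 9499 at 41 m³.
Replace medical supplies with electronics pallets: the trade gains 30 net, giving 9529 at 42 m³.
An exhaustive check of the 512 subsets confirms 9529.

9529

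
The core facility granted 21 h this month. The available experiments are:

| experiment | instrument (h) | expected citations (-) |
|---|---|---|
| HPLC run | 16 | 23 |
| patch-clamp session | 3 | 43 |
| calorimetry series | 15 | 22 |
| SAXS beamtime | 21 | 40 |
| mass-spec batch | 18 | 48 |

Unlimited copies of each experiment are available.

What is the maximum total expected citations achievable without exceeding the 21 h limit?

By expected citations per h: patch-clamp session 14.33, mass-spec batch 2.67, SAXS beamtime 1.90, calorimetry series 1.47 lead.
Best packing: 7×patch-clamp session — 21 h, 301 total.

301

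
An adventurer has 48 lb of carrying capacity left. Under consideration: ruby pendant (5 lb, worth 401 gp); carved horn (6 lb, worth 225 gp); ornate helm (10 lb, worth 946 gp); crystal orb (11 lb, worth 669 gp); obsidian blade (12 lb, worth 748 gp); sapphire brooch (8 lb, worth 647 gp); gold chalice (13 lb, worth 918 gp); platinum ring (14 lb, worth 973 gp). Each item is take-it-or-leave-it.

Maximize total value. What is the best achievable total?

3660

The ratio ordering already packs tightly: ruby pendant + ornate helm + obsidian blade + sapphire brooch + gold chalice, 48 lb, 3660.
No other feasible combination exceeds 3660.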